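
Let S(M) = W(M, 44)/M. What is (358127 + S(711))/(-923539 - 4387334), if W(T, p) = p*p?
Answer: -254630233/3776030703 ≈ -0.067433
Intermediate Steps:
W(T, p) = p**2
S(M) = 1936/M (S(M) = 44**2/M = 1936/M)
(358127 + S(711))/(-923539 - 4387334) = (358127 + 1936/711)/(-923539 - 4387334) = (358127 + 1936*(1/711))/(-5310873) = (358127 + 1936/711)*(-1/5310873) = (254630233/711)*(-1/5310873) = -254630233/3776030703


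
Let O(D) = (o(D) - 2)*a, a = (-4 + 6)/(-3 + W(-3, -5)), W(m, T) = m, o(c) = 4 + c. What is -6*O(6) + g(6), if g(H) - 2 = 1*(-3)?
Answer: 15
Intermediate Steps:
g(H) = -1 (g(H) = 2 + 1*(-3) = 2 - 3 = -1)
a = -1/3 (a = (-4 + 6)/(-3 - 3) = 2/(-6) = 2*(-1/6) = -1/3 ≈ -0.33333)
O(D) = -2/3 - D/3 (O(D) = ((4 + D) - 2)*(-1/3) = (2 + D)*(-1/3) = -2/3 - D/3)
-6*O(6) + g(6) = -6*(-2/3 - 1/3*6) - 1 = -6*(-2/3 - 2) - 1 = -6*(-8/3) - 1 = 16 - 1 = 15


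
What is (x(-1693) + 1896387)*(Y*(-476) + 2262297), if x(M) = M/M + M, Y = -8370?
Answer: 11835055057815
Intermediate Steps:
x(M) = 1 + M
(x(-1693) + 1896387)*(Y*(-476) + 2262297) = ((1 - 1693) + 1896387)*(-8370*(-476) + 2262297) = (-1692 + 1896387)*(3984120 + 2262297) = 1894695*6246417 = 11835055057815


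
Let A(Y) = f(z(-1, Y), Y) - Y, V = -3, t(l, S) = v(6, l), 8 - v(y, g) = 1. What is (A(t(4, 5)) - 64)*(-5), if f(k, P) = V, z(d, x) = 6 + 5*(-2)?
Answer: 370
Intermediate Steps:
v(y, g) = 7 (v(y, g) = 8 - 1*1 = 8 - 1 = 7)
t(l, S) = 7
z(d, x) = -4 (z(d, x) = 6 - 10 = -4)
f(k, P) = -3
A(Y) = -3 - Y
(A(t(4, 5)) - 64)*(-5) = ((-3 - 1*7) - 64)*(-5) = ((-3 - 7) - 64)*(-5) = (-10 - 64)*(-5) = -74*(-5) = 370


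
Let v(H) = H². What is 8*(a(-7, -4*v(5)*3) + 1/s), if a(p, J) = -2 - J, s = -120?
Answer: 35759/15 ≈ 2383.9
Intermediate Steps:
8*(a(-7, -4*v(5)*3) + 1/s) = 8*((-2 - (-4*5²)*3) + 1/(-120)) = 8*((-2 - (-4*25)*3) - 1/120) = 8*((-2 - (-100)*3) - 1/120) = 8*((-2 - 1*(-300)) - 1/120) = 8*((-2 + 300) - 1/120) = 8*(298 - 1/120) = 8*(35759/120) = 35759/15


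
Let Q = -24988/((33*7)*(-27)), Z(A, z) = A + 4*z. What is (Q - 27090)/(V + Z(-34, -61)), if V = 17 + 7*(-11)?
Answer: 84467671/1054053 ≈ 80.136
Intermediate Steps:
V = -60 (V = 17 - 77 = -60)
Q = 24988/6237 (Q = -24988/(231*(-27)) = -24988/(-6237) = -24988*(-1/6237) = 24988/6237 ≈ 4.0064)
(Q - 27090)/(V + Z(-34, -61)) = (24988/6237 - 27090)/(-60 + (-34 + 4*(-61))) = -168935342/(6237*(-60 + (-34 - 244))) = -168935342/(6237*(-60 - 278)) = -168935342/6237/(-338) = -168935342/6237*(-1/338) = 84467671/1054053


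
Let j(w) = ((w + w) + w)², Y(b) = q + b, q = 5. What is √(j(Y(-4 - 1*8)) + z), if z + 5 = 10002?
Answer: √10438 ≈ 102.17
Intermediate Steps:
Y(b) = 5 + b
z = 9997 (z = -5 + 10002 = 9997)
j(w) = 9*w² (j(w) = (2*w + w)² = (3*w)² = 9*w²)
√(j(Y(-4 - 1*8)) + z) = √(9*(5 + (-4 - 1*8))² + 9997) = √(9*(5 + (-4 - 8))² + 9997) = √(9*(5 - 12)² + 9997) = √(9*(-7)² + 9997) = √(9*49 + 9997) = √(441 + 9997) = √10438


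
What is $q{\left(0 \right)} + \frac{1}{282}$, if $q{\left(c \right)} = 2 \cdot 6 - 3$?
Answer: $\frac{2539}{282} \approx 9.0035$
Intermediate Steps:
$q{\left(c \right)} = 9$ ($q{\left(c \right)} = 12 - 3 = 9$)
$q{\left(0 \right)} + \frac{1}{282} = 9 + \frac{1}{282} = \frac{2539}{282}$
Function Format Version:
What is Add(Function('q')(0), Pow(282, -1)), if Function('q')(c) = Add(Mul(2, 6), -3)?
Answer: Rational(2539, 282) ≈ 9.0035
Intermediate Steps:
Function('q')(c) = 9 (Function('q')(c) = Add(12, -3) = 9)
Add(Function('q')(0), Pow(282, -1)) = Add(9, Pow(282, -1)) = Add(9, Rational(1, 282)) = Rational(2539, 282)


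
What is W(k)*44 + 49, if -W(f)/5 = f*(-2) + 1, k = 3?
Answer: 1149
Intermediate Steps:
W(f) = -5 + 10*f (W(f) = -5*(f*(-2) + 1) = -5*(-2*f + 1) = -5*(1 - 2*f) = -5 + 10*f)
W(k)*44 + 49 = (-5 + 10*3)*44 + 49 = (-5 + 30)*44 + 49 = 25*44 + 49 = 1100 + 49 = 1149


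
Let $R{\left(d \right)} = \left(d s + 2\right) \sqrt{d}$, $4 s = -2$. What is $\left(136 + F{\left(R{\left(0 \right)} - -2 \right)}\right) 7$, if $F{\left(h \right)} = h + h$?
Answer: $980$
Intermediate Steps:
$s = - \frac{1}{2}$ ($s = \frac{1}{4} \left(-2\right) = - \frac{1}{2} \approx -0.5$)
$R{\left(d \right)} = \sqrt{d} \left(2 - \frac{d}{2}\right)$ ($R{\left(d \right)} = \left(d \left(- \frac{1}{2}\right) + 2\right) \sqrt{d} = \left(- \frac{d}{2} + 2\right) \sqrt{d} = \left(2 - \frac{d}{2}\right) \sqrt{d} = \sqrt{d} \left(2 - \frac{d}{2}\right)$)
$F{\left(h \right)} = 2 h$
$\left(136 + F{\left(R{\left(0 \right)} - -2 \right)}\right) 7 = \left(136 + 2 \left(\frac{\sqrt{0} \left(4 - 0\right)}{2} - -2\right)\right) 7 = \left(136 + 2 \left(\frac{1}{2} \cdot 0 \left(4 + 0\right) + 2\right)\right) 7 = \left(136 + 2 \left(\frac{1}{2} \cdot 0 \cdot 4 + 2\right)\right) 7 = \left(136 + 2 \left(0 + 2\right)\right) 7 = \left(136 + 2 \cdot 2\right) 7 = \left(136 + 4\right) 7 = 140 \cdot 7 = 980$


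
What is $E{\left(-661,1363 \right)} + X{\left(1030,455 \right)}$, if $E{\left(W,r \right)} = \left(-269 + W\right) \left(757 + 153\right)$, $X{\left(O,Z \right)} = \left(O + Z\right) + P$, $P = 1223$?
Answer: $-843592$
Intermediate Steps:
$X{\left(O,Z \right)} = 1223 + O + Z$ ($X{\left(O,Z \right)} = \left(O + Z\right) + 1223 = 1223 + O + Z$)
$E{\left(W,r \right)} = -244790 + 910 W$ ($E{\left(W,r \right)} = \left(-269 + W\right) 910 = -244790 + 910 W$)
$E{\left(-661,1363 \right)} + X{\left(1030,455 \right)} = \left(-244790 + 910 \left(-661\right)\right) + \left(1223 + 1030 + 455\right) = \left(-244790 - 601510\right) + 2708 = -846300 + 2708 = -843592$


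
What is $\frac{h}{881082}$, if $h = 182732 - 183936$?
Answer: $- \frac{602}{440541} \approx -0.0013665$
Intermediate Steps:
$h = -1204$
$\frac{h}{881082} = - \frac{1204}{881082} = \left(-1204\right) \frac{1}{881082} = - \frac{602}{440541}$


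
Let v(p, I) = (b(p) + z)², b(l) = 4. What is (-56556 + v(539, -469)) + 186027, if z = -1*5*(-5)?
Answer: 130312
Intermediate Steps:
z = 25 (z = -5*(-5) = 25)
v(p, I) = 841 (v(p, I) = (4 + 25)² = 29² = 841)
(-56556 + v(539, -469)) + 186027 = (-56556 + 841) + 186027 = -55715 + 186027 = 130312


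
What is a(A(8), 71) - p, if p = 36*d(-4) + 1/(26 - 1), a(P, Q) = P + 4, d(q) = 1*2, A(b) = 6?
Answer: -1551/25 ≈ -62.040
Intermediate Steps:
d(q) = 2
a(P, Q) = 4 + P
p = 1801/25 (p = 36*2 + 1/(26 - 1) = 72 + 1/25 = 1801/25 ≈ 72.040)
a(A(8), 71) - p = (4 + 6) - 1*1801/25 = 10 - 1801/25 = -1551/25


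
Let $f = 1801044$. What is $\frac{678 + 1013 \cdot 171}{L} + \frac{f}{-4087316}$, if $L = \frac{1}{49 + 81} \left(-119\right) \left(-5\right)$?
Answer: $\frac{660010089585}{17371093} \approx 37995.0$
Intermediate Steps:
$L = \frac{119}{26}$ ($L = \frac{1}{130} \left(-119\right) \left(-5\right) = \left(- \frac{119}{130}\right) \left(-5\right) = \frac{119}{26} \approx 4.5769$)
$\frac{678 + 1013 \cdot 171}{L} + \frac{f}{-4087316} = \frac{678 + 1013 \cdot 171}{\frac{119}{26}} + \frac{1801044}{-4087316} = \left(678 + 173223\right) \frac{26}{119} + 1801044 \left(- \frac{1}{4087316}\right) = 173901 \cdot \frac{26}{119} - \frac{450261}{1021829} = \frac{645918}{17} - \frac{450261}{1021829} = \frac{660010089585}{17371093}$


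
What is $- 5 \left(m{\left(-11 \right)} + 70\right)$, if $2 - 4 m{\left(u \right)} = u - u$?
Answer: $- \frac{705}{2} \approx -352.5$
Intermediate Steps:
$m{\left(u \right)} = \frac{1}{2}$ ($m{\left(u \right)} = \frac{1}{2} - \frac{u - u}{4} = \frac{1}{2} - 0 = \frac{1}{2} + 0 = \frac{1}{2}$)
$- 5 \left(m{\left(-11 \right)} + 70\right) = - 5 \left(\frac{1}{2} + 70\right) = \left(-5\right) \frac{141}{2} = - \frac{705}{2}$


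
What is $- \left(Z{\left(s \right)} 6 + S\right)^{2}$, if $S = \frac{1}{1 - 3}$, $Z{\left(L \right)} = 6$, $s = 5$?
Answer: $- \frac{5041}{4} \approx -1260.3$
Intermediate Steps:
$S = - \frac{1}{2}$ ($S = \frac{1}{-2} = - \frac{1}{2} \approx -0.5$)
$- \left(Z{\left(s \right)} 6 + S\right)^{2} = - \left(6 \cdot 6 - \frac{1}{2}\right)^{2} = - \left(36 - \frac{1}{2}\right)^{2} = - \left(\frac{71}{2}\right)^{2} = \left(-1\right) \frac{5041}{4} = - \frac{5041}{4}$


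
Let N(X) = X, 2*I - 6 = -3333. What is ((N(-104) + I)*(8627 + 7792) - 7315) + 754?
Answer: -58054287/2 ≈ -2.9027e+7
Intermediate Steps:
I = -3327/2 (I = 3 + (1/2)*(-3333) = 3 - 3333/2 = -3327/2 ≈ -1663.5)
((N(-104) + I)*(8627 + 7792) - 7315) + 754 = ((-104 - 3327/2)*(8627 + 7792) - 7315) + 754 = (-3535/2*16419 - 7315) + 754 = (-58041165/2 - 7315) + 754 = -58055795/2 + 754 = -58054287/2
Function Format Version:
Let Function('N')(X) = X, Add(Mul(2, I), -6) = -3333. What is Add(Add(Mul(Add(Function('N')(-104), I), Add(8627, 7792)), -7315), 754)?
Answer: Rational(-58054287, 2) ≈ -2.9027e+7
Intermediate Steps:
I = Rational(-3327, 2) (I = Add(3, Mul(Rational(1, 2), -3333)) = Add(3, Rational(-3333, 2)) = Rational(-3327, 2) ≈ -1663.5)
Add(Add(Mul(Add(Function('N')(-104), I), Add(8627, 7792)), -7315), 754) = Add(Add(Mul(Add(-104, Rational(-3327, 2)), Add(8627, 7792)), -7315), 754) = Add(Add(Mul(Rational(-3535, 2), 16419), -7315), 754) = Add(Add(Rational(-58041165, 2), -7315), 754) = Add(Rational(-58055795, 2), 754) = Rational(-58054287, 2)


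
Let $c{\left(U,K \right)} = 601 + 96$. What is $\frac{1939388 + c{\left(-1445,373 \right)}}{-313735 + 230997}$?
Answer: $- \frac{1940085}{82738} \approx -23.449$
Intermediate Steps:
$c{\left(U,K \right)} = 697$
$\frac{1939388 + c{\left(-1445,373 \right)}}{-313735 + 230997} = \frac{1939388 + 697}{-313735 + 230997} = \frac{1940085}{-82738} = 1940085 \left(- \frac{1}{82738}\right) = - \frac{1940085}{82738}$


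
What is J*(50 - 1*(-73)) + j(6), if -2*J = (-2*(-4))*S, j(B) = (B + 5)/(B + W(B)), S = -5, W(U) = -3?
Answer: 7391/3 ≈ 2463.7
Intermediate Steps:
j(B) = (5 + B)/(-3 + B) (j(B) = (B + 5)/(B - 3) = (5 + B)/(-3 + B))
J = 20 (J = -(-2*(-4))*(-5)/2 = -4*(-5) = -1/2*(-40) = 20)
J*(50 - 1*(-73)) + j(6) = 20*(50 - 1*(-73)) + (5 + 6)/(-3 + 6) = 20*(50 + 73) + 11/3 = 20*123 + (1/3)*11 = 2460 + 11/3 = 7391/3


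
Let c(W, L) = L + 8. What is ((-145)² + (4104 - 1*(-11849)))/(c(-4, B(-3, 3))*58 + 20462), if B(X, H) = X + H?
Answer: 18489/10463 ≈ 1.7671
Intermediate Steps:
B(X, H) = H + X
c(W, L) = 8 + L
((-145)² + (4104 - 1*(-11849)))/(c(-4, B(-3, 3))*58 + 20462) = ((-145)² + (4104 - 1*(-11849)))/((8 + (3 - 3))*58 + 20462) = (21025 + (4104 + 11849))/((8 + 0)*58 + 20462) = (21025 + 15953)/(8*58 + 20462) = 36978/(464 + 20462) = 36978/20926 = 36978*(1/20926) = 18489/10463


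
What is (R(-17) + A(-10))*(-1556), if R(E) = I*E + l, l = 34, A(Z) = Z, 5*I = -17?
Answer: -636404/5 ≈ -1.2728e+5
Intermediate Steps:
I = -17/5 (I = (⅕)*(-17) = -17/5 ≈ -3.4000)
R(E) = 34 - 17*E/5 (R(E) = -17*E/5 + 34 = 34 - 17*E/5)
(R(-17) + A(-10))*(-1556) = ((34 - 17/5*(-17)) - 10)*(-1556) = ((34 + 289/5) - 10)*(-1556) = (459/5 - 10)*(-1556) = (409/5)*(-1556) = -636404/5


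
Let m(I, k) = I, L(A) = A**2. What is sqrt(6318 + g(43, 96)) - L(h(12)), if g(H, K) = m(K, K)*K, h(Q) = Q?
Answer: -144 + 3*sqrt(1726) ≈ -19.365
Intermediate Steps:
g(H, K) = K**2 (g(H, K) = K*K = K**2)
sqrt(6318 + g(43, 96)) - L(h(12)) = sqrt(6318 + 96**2) - 1*12**2 = sqrt(6318 + 9216) - 1*144 = sqrt(15534) - 144 = 3*sqrt(1726) - 144 = -144 + 3*sqrt(1726)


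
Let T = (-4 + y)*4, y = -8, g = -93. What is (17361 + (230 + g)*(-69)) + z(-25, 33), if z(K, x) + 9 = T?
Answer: 7851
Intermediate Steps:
T = -48 (T = (-4 - 8)*4 = -12*4 = -48)
z(K, x) = -57 (z(K, x) = -9 - 48 = -57)
(17361 + (230 + g)*(-69)) + z(-25, 33) = (17361 + (230 - 93)*(-69)) - 57 = (17361 + 137*(-69)) - 57 = (17361 - 9453) - 57 = 7908 - 57 = 7851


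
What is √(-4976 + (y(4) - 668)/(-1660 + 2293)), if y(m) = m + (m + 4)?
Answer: 8*I*√31160058/633 ≈ 70.548*I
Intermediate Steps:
y(m) = 4 + 2*m (y(m) = m + (4 + m) = 4 + 2*m)
√(-4976 + (y(4) - 668)/(-1660 + 2293)) = √(-4976 + ((4 + 2*4) - 668)/(-1660 + 2293)) = √(-4976 + ((4 + 8) - 668)/633) = √(-4976 + (12 - 668)*(1/633)) = √(-4976 - 656*1/633) = √(-4976 - 656/633) = √(-3150464/633) = 8*I*√31160058/633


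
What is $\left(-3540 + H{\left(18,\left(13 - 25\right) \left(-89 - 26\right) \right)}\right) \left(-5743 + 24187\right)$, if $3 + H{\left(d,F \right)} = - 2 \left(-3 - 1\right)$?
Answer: $-65199540$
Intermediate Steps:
$H{\left(d,F \right)} = 5$ ($H{\left(d,F \right)} = -3 - 2 \left(-3 - 1\right) = -3 - -8 = -3 + 8 = 5$)
$\left(-3540 + H{\left(18,\left(13 - 25\right) \left(-89 - 26\right) \right)}\right) \left(-5743 + 24187\right) = \left(-3540 + 5\right) \left(-5743 + 24187\right) = \left(-3535\right) 18444 = -65199540$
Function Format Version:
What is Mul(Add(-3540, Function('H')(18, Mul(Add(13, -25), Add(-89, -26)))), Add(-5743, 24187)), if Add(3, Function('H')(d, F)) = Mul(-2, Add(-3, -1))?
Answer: -65199540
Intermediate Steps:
Function('H')(d, F) = 5 (Function('H')(d, F) = Add(-3, Mul(-2, Add(-3, -1))) = Add(-3, Mul(-2, -4)) = Add(-3, 8) = 5)
Mul(Add(-3540, Function('H')(18, Mul(Add(13, -25), Add(-89, -26)))), Add(-5743, 24187)) = Mul(Add(-3540, 5), Add(-5743, 24187)) = Mul(-3535, 18444) = -65199540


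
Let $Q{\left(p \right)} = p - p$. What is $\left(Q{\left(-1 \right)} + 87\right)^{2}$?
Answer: $7569$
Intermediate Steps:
$Q{\left(p \right)} = 0$
$\left(Q{\left(-1 \right)} + 87\right)^{2} = \left(0 + 87\right)^{2} = 87^{2} = 7569$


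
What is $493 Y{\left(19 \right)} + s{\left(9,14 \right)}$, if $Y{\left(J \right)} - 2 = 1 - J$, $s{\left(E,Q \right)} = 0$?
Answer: $-7888$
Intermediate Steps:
$Y{\left(J \right)} = 3 - J$ ($Y{\left(J \right)} = 2 - \left(-1 + J\right) = 3 - J$)
$493 Y{\left(19 \right)} + s{\left(9,14 \right)} = 493 \left(3 - 19\right) + 0 = 493 \left(-16\right) + 0 = -7888 + 0 = -7888$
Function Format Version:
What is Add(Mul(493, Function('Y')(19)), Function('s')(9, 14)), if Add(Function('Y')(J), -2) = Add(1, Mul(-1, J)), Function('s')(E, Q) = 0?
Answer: -7888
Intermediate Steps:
Function('Y')(J) = Add(3, Mul(-1, J)) (Function('Y')(J) = Add(2, Add(1, Mul(-1, J))) = Add(3, Mul(-1, J)))
Add(Mul(493, Function('Y')(19)), Function('s')(9, 14)) = Add(Mul(493, Add(3, Mul(-1, 19))), 0) = Add(Mul(493, Add(3, -19)), 0) = Add(Mul(493, -16), 0) = Add(-7888, 0) = -7888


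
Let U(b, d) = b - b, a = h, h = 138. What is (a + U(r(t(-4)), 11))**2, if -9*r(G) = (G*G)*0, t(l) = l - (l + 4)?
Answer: 19044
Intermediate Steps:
t(l) = -4 (t(l) = l - (4 + l) = l + (-4 - l) = -4)
r(G) = 0 (r(G) = -G*G*0/9 = -G**2*0/9 = -1/9*0 = 0)
a = 138
U(b, d) = 0
(a + U(r(t(-4)), 11))**2 = (138 + 0)**2 = 138**2 = 19044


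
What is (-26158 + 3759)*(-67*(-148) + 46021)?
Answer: -1252932863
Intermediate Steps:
(-26158 + 3759)*(-67*(-148) + 46021) = -22399*(9916 + 46021) = -22399*55937 = -1252932863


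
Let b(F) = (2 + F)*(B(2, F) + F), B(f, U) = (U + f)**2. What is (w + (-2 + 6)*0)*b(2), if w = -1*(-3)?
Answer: 216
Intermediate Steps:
w = 3
b(F) = (2 + F)*(F + (2 + F)**2) (b(F) = (2 + F)*((F + 2)**2 + F) = (2 + F)*((2 + F)**2 + F) = (2 + F)*(F + (2 + F)**2))
(w + (-2 + 6)*0)*b(2) = (3 + (-2 + 6)*0)*(8 + 2**3 + 7*2**2 + 14*2) = (3 + 4*0)*(8 + 8 + 7*4 + 28) = (3 + 0)*(8 + 8 + 28 + 28) = 3*72 = 216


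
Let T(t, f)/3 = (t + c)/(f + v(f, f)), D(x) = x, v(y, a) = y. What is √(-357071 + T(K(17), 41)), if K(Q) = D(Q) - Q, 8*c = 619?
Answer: I*√9603705479/164 ≈ 597.55*I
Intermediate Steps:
c = 619/8 (c = (⅛)*619 = 619/8 ≈ 77.375)
K(Q) = 0 (K(Q) = Q - Q = 0)
T(t, f) = 3*(619/8 + t)/(2*f) (T(t, f) = 3*((t + 619/8)/(f + f)) = 3*((619/8 + t)/((2*f))) = 3*((619/8 + t)*(1/(2*f))) = 3*((619/8 + t)/(2*f)) = 3*(619/8 + t)/(2*f))
√(-357071 + T(K(17), 41)) = √(-357071 + (3/16)*(619 + 8*0)/41) = √(-357071 + (3/16)*(1/41)*(619 + 0)) = √(-357071 + (3/16)*(1/41)*619) = √(-357071 + 1857/656) = √(-234236719/656) = I*√9603705479/164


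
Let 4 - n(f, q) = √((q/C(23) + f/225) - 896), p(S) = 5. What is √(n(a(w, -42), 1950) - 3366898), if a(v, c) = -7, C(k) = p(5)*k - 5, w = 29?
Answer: √(-91663689150 - 165*I*√23911822)/165 ≈ 0.0080757 - 1834.9*I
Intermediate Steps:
C(k) = -5 + 5*k (C(k) = 5*k - 5 = -5 + 5*k)
n(f, q) = 4 - √(-896 + q/110 + f/225) (n(f, q) = 4 - √((q/(-5 + 5*23) + f/225) - 896) = 4 - √((q/(-5 + 115) + f*(1/225)) - 896) = 4 - √((q/110 + f/225) - 896) = 4 - √(-896 + q/110 + f/225))
√(n(a(w, -42), 1950) - 3366898) = √((4 - √(-97574400 + 484*(-7) + 990*1950)/330) - 3366898) = √((4 - √(-97574400 - 3388 + 1930500)/330) - 3366898) = √((4 - I*√23911822/165) - 3366898) = √(-3366894 - I*√23911822/165)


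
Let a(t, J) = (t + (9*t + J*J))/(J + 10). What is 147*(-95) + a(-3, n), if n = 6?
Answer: -111717/8 ≈ -13965.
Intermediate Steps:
a(t, J) = (J² + 10*t)/(10 + J) (a(t, J) = (t + (9*t + J²))/(10 + J) = (t + (J² + 9*t))/(10 + J) = (J² + 10*t)/(10 + J))
147*(-95) + a(-3, n) = 147*(-95) + (6² + 10*(-3))/(10 + 6) = -13965 + (36 - 30)/16 = -13965 + (1/16)*6 = -13965 + 3/8 = -111717/8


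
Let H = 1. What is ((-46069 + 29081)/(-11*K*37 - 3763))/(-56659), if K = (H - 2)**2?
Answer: -8494/118134015 ≈ -7.1901e-5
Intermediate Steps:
K = 1 (K = (1 - 2)**2 = (-1)**2 = 1)
((-46069 + 29081)/(-11*K*37 - 3763))/(-56659) = ((-46069 + 29081)/(-11*1*37 - 3763))/(-56659) = -16988/(-11*37 - 3763)*(-1/56659) = -16988/(-407 - 3763)*(-1/56659) = -16988/(-4170)*(-1/56659) = -16988*(-1/4170)*(-1/56659) = (8494/2085)*(-1/56659) = -8494/118134015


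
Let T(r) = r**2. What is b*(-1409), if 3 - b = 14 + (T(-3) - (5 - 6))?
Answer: 29589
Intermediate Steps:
b = -21 (b = 3 - (14 + ((-3)**2 - (5 - 6))) = 3 - (14 + (9 - 1*(-1))) = 3 - (14 + (9 + 1)) = 3 - (14 + 10) = 3 - 1*24 = 3 - 24 = -21)
b*(-1409) = -21*(-1409) = 29589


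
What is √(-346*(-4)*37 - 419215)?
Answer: I*√368007 ≈ 606.64*I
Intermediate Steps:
√(-346*(-4)*37 - 419215) = √(1384*37 - 419215) = √(51208 - 419215) = √(-368007) = I*√368007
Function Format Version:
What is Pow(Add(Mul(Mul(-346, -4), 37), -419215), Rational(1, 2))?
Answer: Mul(I, Pow(368007, Rational(1, 2))) ≈ Mul(606.64, I)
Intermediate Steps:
Pow(Add(Mul(Mul(-346, -4), 37), -419215), Rational(1, 2)) = Pow(Add(Mul(1384, 37), -419215), Rational(1, 2)) = Pow(Add(51208, -419215), Rational(1, 2)) = Pow(-368007, Rational(1, 2)) = Mul(I, Pow(368007, Rational(1, 2)))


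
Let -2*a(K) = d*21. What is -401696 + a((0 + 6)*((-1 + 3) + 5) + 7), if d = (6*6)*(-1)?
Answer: -401318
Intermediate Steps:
d = -36 (d = 36*(-1) = -36)
a(K) = 378 (a(K) = -(-18)*21 = -½*(-756) = 378)
-401696 + a((0 + 6)*((-1 + 3) + 5) + 7) = -401696 + 378 = -401318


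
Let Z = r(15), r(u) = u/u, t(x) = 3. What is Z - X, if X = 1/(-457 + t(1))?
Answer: 455/454 ≈ 1.0022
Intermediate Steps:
r(u) = 1
Z = 1
X = -1/454 (X = 1/(-457 + 3) = 1/(-454) = -1/454 ≈ -0.0022026)
Z - X = 1 - 1*(-1/454) = 1 + 1/454 = 455/454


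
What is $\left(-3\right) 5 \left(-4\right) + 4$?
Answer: $64$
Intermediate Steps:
$\left(-3\right) 5 \left(-4\right) + 4 = \left(-15\right) \left(-4\right) + 4 = 60 + 4 = 64$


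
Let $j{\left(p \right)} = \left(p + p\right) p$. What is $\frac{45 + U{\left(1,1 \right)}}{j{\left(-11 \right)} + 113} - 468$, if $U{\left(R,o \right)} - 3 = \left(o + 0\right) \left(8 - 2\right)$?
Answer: $- \frac{166086}{355} \approx -467.85$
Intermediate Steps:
$j{\left(p \right)} = 2 p^{2}$ ($j{\left(p \right)} = 2 p p = 2 p^{2}$)
$U{\left(R,o \right)} = 3 + 6 o$ ($U{\left(R,o \right)} = 3 + \left(o + 0\right) \left(8 - 2\right) = 3 + o 6 = 3 + 6 o$)
$\frac{45 + U{\left(1,1 \right)}}{j{\left(-11 \right)} + 113} - 468 = \frac{45 + \left(3 + 6 \cdot 1\right)}{2 \left(-11\right)^{2} + 113} - 468 = \frac{45 + \left(3 + 6\right)}{2 \cdot 121 + 113} - 468 = \frac{45 + 9}{242 + 113} - 468 = \frac{54}{355} - 468 = - \frac{166086}{355}$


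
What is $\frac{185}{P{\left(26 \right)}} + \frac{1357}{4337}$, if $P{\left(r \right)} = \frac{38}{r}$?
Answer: $\frac{10456268}{82403} \approx 126.89$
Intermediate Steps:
$\frac{185}{P{\left(26 \right)}} + \frac{1357}{4337} = \frac{185}{38 \cdot \frac{1}{26}} + \frac{1357}{4337} = \frac{185}{38 \cdot \frac{1}{26}} + 1357 \cdot \frac{1}{4337} = \frac{185}{\frac{19}{13}} + \frac{1357}{4337} = 185 \cdot \frac{13}{19} + \frac{1357}{4337} = \frac{2405}{19} + \frac{1357}{4337} = \frac{10456268}{82403}$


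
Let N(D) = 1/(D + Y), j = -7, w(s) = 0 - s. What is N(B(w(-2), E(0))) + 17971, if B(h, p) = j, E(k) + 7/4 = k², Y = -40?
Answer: 844636/47 ≈ 17971.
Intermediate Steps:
w(s) = -s
E(k) = -7/4 + k²
B(h, p) = -7
N(D) = 1/(-40 + D) (N(D) = 1/(D - 40) = 1/(-40 + D))
N(B(w(-2), E(0))) + 17971 = 1/(-40 - 7) + 17971 = 1/(-47) + 17971 = -1/47 + 17971 = 844636/47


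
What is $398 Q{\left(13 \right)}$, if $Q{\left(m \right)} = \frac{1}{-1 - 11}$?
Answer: $- \frac{199}{6} \approx -33.167$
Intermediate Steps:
$Q{\left(m \right)} = - \frac{1}{12}$ ($Q{\left(m \right)} = \frac{1}{-12} = - \frac{1}{12}$)
$398 Q{\left(13 \right)} = 398 \left(- \frac{1}{12}\right) = - \frac{199}{6}$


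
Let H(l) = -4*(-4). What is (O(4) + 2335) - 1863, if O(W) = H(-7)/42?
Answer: 9920/21 ≈ 472.38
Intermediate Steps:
H(l) = 16
O(W) = 8/21 (O(W) = 16/42 = 16*(1/42) = 8/21)
(O(4) + 2335) - 1863 = (8/21 + 2335) - 1863 = 49043/21 - 1863 = 9920/21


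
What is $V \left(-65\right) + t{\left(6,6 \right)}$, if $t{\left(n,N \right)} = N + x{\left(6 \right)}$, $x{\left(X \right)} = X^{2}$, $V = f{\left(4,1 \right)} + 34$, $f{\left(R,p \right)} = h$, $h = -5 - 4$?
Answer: $-1583$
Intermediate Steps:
$h = -9$ ($h = -5 - 4 = -9$)
$f{\left(R,p \right)} = -9$
$V = 25$ ($V = -9 + 34 = 25$)
$t{\left(n,N \right)} = 36 + N$ ($t{\left(n,N \right)} = N + 6^{2} = N + 36 = 36 + N$)
$V \left(-65\right) + t{\left(6,6 \right)} = 25 \left(-65\right) + \left(36 + 6\right) = -1625 + 42 = -1583$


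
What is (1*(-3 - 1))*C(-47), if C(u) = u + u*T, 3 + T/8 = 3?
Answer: 188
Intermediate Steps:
T = 0 (T = -24 + 8*3 = -24 + 24 = 0)
C(u) = u (C(u) = u + u*0 = u + 0 = u)
(1*(-3 - 1))*C(-47) = (1*(-3 - 1))*(-47) = (1*(-4))*(-47) = -4*(-47) = 188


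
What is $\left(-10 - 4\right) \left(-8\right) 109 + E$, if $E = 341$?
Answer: $12549$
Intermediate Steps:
$\left(-10 - 4\right) \left(-8\right) 109 + E = \left(-10 - 4\right) \left(-8\right) 109 + 341 = \left(-14\right) \left(-8\right) 109 + 341 = 112 \cdot 109 + 341 = 12208 + 341 = 12549$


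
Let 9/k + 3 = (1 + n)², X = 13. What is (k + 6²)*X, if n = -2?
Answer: 819/2 ≈ 409.50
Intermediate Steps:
k = -9/2 (k = 9/(-3 + (1 - 2)²) = 9/(-3 + (-1)²) = 9/(-3 + 1) = 9/(-2) = 9*(-½) = -9/2 ≈ -4.5000)
(k + 6²)*X = (-9/2 + 6²)*13 = (-9/2 + 36)*13 = (63/2)*13 = 819/2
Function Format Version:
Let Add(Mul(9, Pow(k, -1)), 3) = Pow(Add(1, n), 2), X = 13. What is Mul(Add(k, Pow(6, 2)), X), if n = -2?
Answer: Rational(819, 2) ≈ 409.50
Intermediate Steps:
k = Rational(-9, 2) (k = Mul(9, Pow(Add(-3, Pow(Add(1, -2), 2)), -1)) = Mul(9, Pow(Add(-3, Pow(-1, 2)), -1)) = Mul(9, Pow(Add(-3, 1), -1)) = Mul(9, Pow(-2, -1)) = Mul(9, Rational(-1, 2)) = Rational(-9, 2) ≈ -4.5000)
Mul(Add(k, Pow(6, 2)), X) = Mul(Add(Rational(-9, 2), Pow(6, 2)), 13) = Mul(Add(Rational(-9, 2), 36), 13) = Mul(Rational(63, 2), 13) = Rational(819, 2)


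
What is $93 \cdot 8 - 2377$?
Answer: $-1633$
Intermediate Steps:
$93 \cdot 8 - 2377 = 744 - 2377 = -1633$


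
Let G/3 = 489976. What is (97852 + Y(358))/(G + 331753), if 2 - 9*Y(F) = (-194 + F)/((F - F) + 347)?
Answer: 305592326/5626649763 ≈ 0.054312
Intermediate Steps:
G = 1469928 (G = 3*489976 = 1469928)
Y(F) = 296/1041 - F/3123 (Y(F) = 2/9 - (-194 + F)/(9*((F - F) + 347)) = 2/9 - (-194 + F)/(9*(0 + 347)) = 2/9 - (-194 + F)/(9*347) = 2/9 - (-194/347 + F/347)/9 = 2/9 + (194/3123 - F/3123) = 296/1041 - F/3123)
(97852 + Y(358))/(G + 331753) = (97852 + (296/1041 - 1/3123*358))/(1469928 + 331753) = (97852 + (296/1041 - 358/3123))/1801681 = (97852 + 530/3123)*(1/1801681) = (305592326/3123)*(1/1801681) = 305592326/5626649763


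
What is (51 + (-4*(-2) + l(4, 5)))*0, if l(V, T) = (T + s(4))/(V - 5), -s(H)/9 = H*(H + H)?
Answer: 0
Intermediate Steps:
s(H) = -18*H² (s(H) = -9*H*(H + H) = -9*H*2*H = -18*H²)
l(V, T) = (-288 + T)/(-5 + V) (l(V, T) = (T - 18*4²)/(V - 5) = (T - 18*16)/(-5 + V) = (T - 288)/(-5 + V) = (-288 + T)/(-5 + V))
(51 + (-4*(-2) + l(4, 5)))*0 = (51 + (-4*(-2) + (-288 + 5)/(-5 + 4)))*0 = (51 + (8 - 283/(-1)))*0 = (51 + (8 - 1*(-283)))*0 = (51 + (8 + 283))*0 = (51 + 291)*0 = 342*0 = 0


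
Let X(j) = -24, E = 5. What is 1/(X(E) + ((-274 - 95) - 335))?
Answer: -1/728 ≈ -0.0013736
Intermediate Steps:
1/(X(E) + ((-274 - 95) - 335)) = 1/(-24 + ((-274 - 95) - 335)) = 1/(-24 + (-369 - 335)) = 1/(-24 - 704) = 1/(-728) = -1/728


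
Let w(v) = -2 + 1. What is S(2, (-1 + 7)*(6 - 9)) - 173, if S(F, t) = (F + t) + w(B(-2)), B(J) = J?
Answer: -190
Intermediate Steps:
w(v) = -1
S(F, t) = -1 + F + t (S(F, t) = (F + t) - 1 = -1 + F + t)
S(2, (-1 + 7)*(6 - 9)) - 173 = (-1 + 2 + (-1 + 7)*(6 - 9)) - 173 = (-1 + 2 + 6*(-3)) - 173 = (-1 + 2 - 18) - 173 = -17 - 173 = -190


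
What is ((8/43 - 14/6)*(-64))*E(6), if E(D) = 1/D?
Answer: 8864/387 ≈ 22.904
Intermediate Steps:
E(D) = 1/D
((8/43 - 14/6)*(-64))*E(6) = ((8/43 - 14/6)*(-64))/6 = ((8*(1/43) - 14*⅙)*(-64))*(⅙) = ((8/43 - 7/3)*(-64))*(⅙) = -277/129*(-64)*(⅙) = (17728/129)*(⅙) = 8864/387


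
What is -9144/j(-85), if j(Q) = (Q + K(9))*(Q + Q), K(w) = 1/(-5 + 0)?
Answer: -762/1207 ≈ -0.63132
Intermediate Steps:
K(w) = -1/5 (K(w) = 1/(-5) = -1/5)
j(Q) = 2*Q*(-1/5 + Q) (j(Q) = (Q - 1/5)*(Q + Q) = (-1/5 + Q)*(2*Q) = 2*Q*(-1/5 + Q))
-9144/j(-85) = -9144*(-1/(34*(-1 + 5*(-85)))) = -9144*(-1/(34*(-1 - 425))) = -9144/((2/5)*(-85)*(-426)) = -9144/14484 = -9144*1/14484 = -762/1207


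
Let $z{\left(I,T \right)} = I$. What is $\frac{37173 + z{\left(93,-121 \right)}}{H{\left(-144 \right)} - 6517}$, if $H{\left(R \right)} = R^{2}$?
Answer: $\frac{37266}{14219} \approx 2.6209$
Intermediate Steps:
$\frac{37173 + z{\left(93,-121 \right)}}{H{\left(-144 \right)} - 6517} = \frac{37173 + 93}{\left(-144\right)^{2} - 6517} = \frac{37266}{20736 - 6517} = \frac{37266}{14219}$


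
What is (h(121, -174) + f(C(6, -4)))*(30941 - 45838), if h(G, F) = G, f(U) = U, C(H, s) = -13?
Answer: -1608876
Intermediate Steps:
(h(121, -174) + f(C(6, -4)))*(30941 - 45838) = (121 - 13)*(30941 - 45838) = 108*(-14897) = -1608876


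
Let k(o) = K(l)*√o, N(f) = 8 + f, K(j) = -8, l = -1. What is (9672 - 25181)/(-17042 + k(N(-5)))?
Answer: 132152189/145214786 - 31018*√3/72607393 ≈ 0.90931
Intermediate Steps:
k(o) = -8*√o
(9672 - 25181)/(-17042 + k(N(-5))) = (9672 - 25181)/(-17042 - 8*√(8 - 5)) = -15509/(-17042 - 8*√3)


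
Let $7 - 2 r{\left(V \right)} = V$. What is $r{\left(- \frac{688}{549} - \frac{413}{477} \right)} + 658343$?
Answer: $\frac{19155938939}{29097} \approx 6.5835 \cdot 10^{5}$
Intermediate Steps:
$r{\left(V \right)} = \frac{7}{2} - \frac{V}{2}$
$r{\left(- \frac{688}{549} - \frac{413}{477} \right)} + 658343 = \left(\frac{7}{2} - \frac{- \frac{688}{549} - \frac{413}{477}}{2}\right) + 658343 = \left(\frac{7}{2} - - \frac{61657}{58194}\right) + 658343 = \left(\frac{7}{2} + \frac{61657}{58194}\right) + 658343 = \frac{132668}{29097} + 658343 = \frac{19155938939}{29097}$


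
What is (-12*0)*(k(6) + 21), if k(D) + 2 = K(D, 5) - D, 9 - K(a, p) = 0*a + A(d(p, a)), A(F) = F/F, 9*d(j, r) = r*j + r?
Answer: 0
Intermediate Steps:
d(j, r) = r/9 + j*r/9 (d(j, r) = (r*j + r)/9 = (j*r + r)/9 = (r + j*r)/9 = r/9 + j*r/9)
A(F) = 1
K(a, p) = 8 (K(a, p) = 9 - (0*a + 1) = 9 - (0 + 1) = 9 - 1*1 = 9 - 1 = 8)
k(D) = 6 - D (k(D) = -2 + (8 - D) = 6 - D)
(-12*0)*(k(6) + 21) = (-12*0)*((6 - 1*6) + 21) = 0*((6 - 6) + 21) = 0*(0 + 21) = 0*21 = 0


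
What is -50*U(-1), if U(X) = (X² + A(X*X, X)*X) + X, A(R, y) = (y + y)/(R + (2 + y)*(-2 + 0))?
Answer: 100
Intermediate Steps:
A(R, y) = 2*y/(-4 + R - 2*y) (A(R, y) = (2*y)/(R + (2 + y)*(-2)) = (2*y)/(R + (-4 - 2*y)) = (2*y)/(-4 + R - 2*y) = 2*y/(-4 + R - 2*y))
U(X) = X + X² - 2*X²/(4 - X² + 2*X) (U(X) = (X² + (-2*X/(4 - X*X + 2*X))*X) + X = (X² + (-2*X/(4 - X² + 2*X))*X) + X = (X² - 2*X²/(4 - X² + 2*X)) + X = X + X² - 2*X²/(4 - X² + 2*X))
-50*U(-1) = -(-50)*(-4 + (-1)³ - 1*(-1)² - 4*(-1))/(-4 + (-1)² - 2*(-1)) = -(-50)*(-4 - 1 - 1*1 + 4)/(-4 + 1 + 2) = -(-50)*(-4 - 1 - 1 + 4)/(-1) = -(-50)*(-1)*(-2) = -50*(-2) = 100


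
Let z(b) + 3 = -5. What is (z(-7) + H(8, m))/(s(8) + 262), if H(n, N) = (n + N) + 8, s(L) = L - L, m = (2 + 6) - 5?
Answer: 11/262 ≈ 0.041985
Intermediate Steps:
m = 3 (m = 8 - 5 = 3)
z(b) = -8 (z(b) = -3 - 5 = -8)
s(L) = 0
H(n, N) = 8 + N + n (H(n, N) = (N + n) + 8 = 8 + N + n)
(z(-7) + H(8, m))/(s(8) + 262) = (-8 + (8 + 3 + 8))/(0 + 262) = (-8 + 19)/262 = 11*(1/262) = 11/262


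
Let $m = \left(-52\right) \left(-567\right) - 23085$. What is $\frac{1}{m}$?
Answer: $\frac{1}{6399} \approx 0.00015627$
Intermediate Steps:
$m = 6399$ ($m = 29484 - 23085 = 6399$)
$\frac{1}{m} = \frac{1}{6399}$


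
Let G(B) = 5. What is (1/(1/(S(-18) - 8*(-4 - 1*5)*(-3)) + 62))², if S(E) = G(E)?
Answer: 44521/171112561 ≈ 0.00026019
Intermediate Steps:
S(E) = 5
(1/(1/(S(-18) - 8*(-4 - 1*5)*(-3)) + 62))² = (1/(1/(5 - 8*(-4 - 1*5)*(-3)) + 62))² = (1/(1/(5 - 8*(-4 - 5)*(-3)) + 62))² = (1/(1/(5 - 8*(-9)*(-3)) + 62))² = (1/(1/(5 + 72*(-3)) + 62))² = (1/(1/(5 - 216) + 62))² = (1/(1/(-211) + 62))² = (1/(-1/211 + 62))² = (1/(13081/211))² = (211/13081)² = 44521/171112561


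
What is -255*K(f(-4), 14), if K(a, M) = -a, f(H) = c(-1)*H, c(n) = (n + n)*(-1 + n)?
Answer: -4080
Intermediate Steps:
c(n) = 2*n*(-1 + n) (c(n) = (2*n)*(-1 + n) = 2*n*(-1 + n))
f(H) = 4*H (f(H) = (2*(-1)*(-1 - 1))*H = (2*(-1)*(-2))*H = 4*H)
-255*K(f(-4), 14) = -(-255)*4*(-4) = -(-255)*(-16) = -255*16 = -4080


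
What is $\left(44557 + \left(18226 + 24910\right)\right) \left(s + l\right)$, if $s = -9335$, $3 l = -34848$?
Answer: $-1837256043$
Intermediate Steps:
$l = -11616$ ($l = \frac{1}{3} \left(-34848\right) = -11616$)
$\left(44557 + \left(18226 + 24910\right)\right) \left(s + l\right) = \left(44557 + \left(18226 + 24910\right)\right) \left(-9335 - 11616\right) = \left(44557 + 43136\right) \left(-20951\right) = 87693 \left(-20951\right) = -1837256043$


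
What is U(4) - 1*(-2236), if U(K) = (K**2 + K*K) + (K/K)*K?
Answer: 2272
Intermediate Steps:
U(K) = K + 2*K**2 (U(K) = (K**2 + K**2) + 1*K = 2*K**2 + K = K + 2*K**2)
U(4) - 1*(-2236) = 4*(1 + 2*4) - 1*(-2236) = 4*(1 + 8) + 2236 = 4*9 + 2236 = 36 + 2236 = 2272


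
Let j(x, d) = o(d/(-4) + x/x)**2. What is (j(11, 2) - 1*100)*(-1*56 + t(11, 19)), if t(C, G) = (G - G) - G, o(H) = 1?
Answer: 7425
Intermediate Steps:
j(x, d) = 1 (j(x, d) = 1**2 = 1)
t(C, G) = -G (t(C, G) = 0 - G = -G)
(j(11, 2) - 1*100)*(-1*56 + t(11, 19)) = (1 - 1*100)*(-1*56 - 1*19) = (1 - 100)*(-56 - 19) = -99*(-75) = 7425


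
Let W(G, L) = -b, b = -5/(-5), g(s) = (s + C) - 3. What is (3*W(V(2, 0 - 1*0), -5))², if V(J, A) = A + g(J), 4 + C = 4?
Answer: 9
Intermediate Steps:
C = 0 (C = -4 + 4 = 0)
g(s) = -3 + s (g(s) = (s + 0) - 3 = s - 3 = -3 + s)
b = 1 (b = -5*(-⅕) = 1)
V(J, A) = -3 + A + J (V(J, A) = A + (-3 + J) = -3 + A + J)
W(G, L) = -1 (W(G, L) = -1*1 = -1)
(3*W(V(2, 0 - 1*0), -5))² = (3*(-1))² = (-3)² = 9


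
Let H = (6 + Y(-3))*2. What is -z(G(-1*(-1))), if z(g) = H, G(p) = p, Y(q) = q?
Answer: -6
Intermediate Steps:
H = 6 (H = (6 - 3)*2 = 3*2 = 6)
z(g) = 6
-z(G(-1*(-1))) = -1*6 = -6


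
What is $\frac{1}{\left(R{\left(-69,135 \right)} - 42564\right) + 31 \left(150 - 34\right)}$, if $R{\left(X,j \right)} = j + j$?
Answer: $- \frac{1}{38698} \approx -2.5841 \cdot 10^{-5}$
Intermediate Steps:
$R{\left(X,j \right)} = 2 j$
$\frac{1}{\left(R{\left(-69,135 \right)} - 42564\right) + 31 \left(150 - 34\right)} = \frac{1}{\left(2 \cdot 135 - 42564\right) + 31 \left(150 - 34\right)} = \frac{1}{\left(270 - 42564\right) + 31 \cdot 116} = \frac{1}{-42294 + 3596} = \frac{1}{-38698} = - \frac{1}{38698}$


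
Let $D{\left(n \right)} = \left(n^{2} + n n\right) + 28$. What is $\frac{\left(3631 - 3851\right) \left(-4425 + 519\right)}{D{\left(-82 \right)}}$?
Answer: $\frac{71610}{1123} \approx 63.767$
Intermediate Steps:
$D{\left(n \right)} = 28 + 2 n^{2}$ ($D{\left(n \right)} = \left(n^{2} + n^{2}\right) + 28 = 2 n^{2} + 28 = 28 + 2 n^{2}$)
$\frac{\left(3631 - 3851\right) \left(-4425 + 519\right)}{D{\left(-82 \right)}} = \frac{\left(3631 - 3851\right) \left(-4425 + 519\right)}{28 + 2 \left(-82\right)^{2}} = \frac{\left(-220\right) \left(-3906\right)}{28 + 2 \cdot 6724} = \frac{859320}{28 + 13448} = \frac{859320}{13476} = 859320 \cdot \frac{1}{13476} = \frac{71610}{1123}$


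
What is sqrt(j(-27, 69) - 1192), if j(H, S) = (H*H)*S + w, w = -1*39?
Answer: sqrt(49070) ≈ 221.52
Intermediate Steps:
w = -39
j(H, S) = -39 + S*H**2 (j(H, S) = (H*H)*S - 39 = H**2*S - 39 = S*H**2 - 39 = -39 + S*H**2)
sqrt(j(-27, 69) - 1192) = sqrt((-39 + 69*(-27)**2) - 1192) = sqrt((-39 + 69*729) - 1192) = sqrt((-39 + 50301) - 1192) = sqrt(50262 - 1192) = sqrt(49070)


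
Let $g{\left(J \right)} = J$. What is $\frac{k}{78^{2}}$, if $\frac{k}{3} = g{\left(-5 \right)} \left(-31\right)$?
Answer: $\frac{155}{2028} \approx 0.07643$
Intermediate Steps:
$k = 465$ ($k = 3 \left(\left(-5\right) \left(-31\right)\right) = 3 \cdot 155 = 465$)
$\frac{k}{78^{2}} = \frac{465}{78^{2}} = \frac{465}{6084} = 465 \cdot \frac{1}{6084} = \frac{155}{2028}$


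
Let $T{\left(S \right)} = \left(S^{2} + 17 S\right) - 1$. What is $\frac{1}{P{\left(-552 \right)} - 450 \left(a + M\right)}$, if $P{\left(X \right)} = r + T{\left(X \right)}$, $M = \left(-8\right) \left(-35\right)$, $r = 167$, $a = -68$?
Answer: $\frac{1}{200086} \approx 4.9978 \cdot 10^{-6}$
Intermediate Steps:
$T{\left(S \right)} = -1 + S^{2} + 17 S$
$M = 280$
$P{\left(X \right)} = 166 + X^{2} + 17 X$ ($P{\left(X \right)} = 167 + \left(-1 + X^{2} + 17 X\right) = 166 + X^{2} + 17 X$)
$\frac{1}{P{\left(-552 \right)} - 450 \left(a + M\right)} = \frac{1}{\left(166 + \left(-552\right)^{2} + 17 \left(-552\right)\right) - 450 \left(-68 + 280\right)} = \frac{1}{\left(166 + 304704 - 9384\right) - 95400} = \frac{1}{295486 - 95400} = \frac{1}{200086}$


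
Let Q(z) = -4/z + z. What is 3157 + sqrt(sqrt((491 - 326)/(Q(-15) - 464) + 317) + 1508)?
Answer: 3157 + sqrt(77762675588 + 7181*sqrt(16328890262))/7181 ≈ 3196.1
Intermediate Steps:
Q(z) = z - 4/z
3157 + sqrt(sqrt((491 - 326)/(Q(-15) - 464) + 317) + 1508) = 3157 + sqrt(sqrt((491 - 326)/((-15 - 4/(-15)) - 464) + 317) + 1508) = 3157 + sqrt(sqrt(165/((-15 - 4*(-1/15)) - 464) + 317) + 1508) = 3157 + sqrt(sqrt(165/((-15 + 4/15) - 464) + 317) + 1508) = 3157 + sqrt(sqrt(165/(-221/15 - 464) + 317) + 1508) = 3157 + sqrt(sqrt(165/(-7181/15) + 317) + 1508) = 3157 + sqrt(sqrt(165*(-15/7181) + 317) + 1508) = 3157 + sqrt(sqrt(-2475/7181 + 317) + 1508) = 3157 + sqrt(sqrt(2273902/7181) + 1508) = 3157 + sqrt(sqrt(16328890262)/7181 + 1508) = 3157 + sqrt(1508 + sqrt(16328890262)/7181)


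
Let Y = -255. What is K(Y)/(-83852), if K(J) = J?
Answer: 255/83852 ≈ 0.0030411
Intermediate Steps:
K(Y)/(-83852) = -255/(-83852) = -255*(-1/83852) = 255/83852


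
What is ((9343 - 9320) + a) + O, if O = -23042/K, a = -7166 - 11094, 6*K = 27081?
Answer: -164671483/9027 ≈ -18242.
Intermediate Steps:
K = 9027/2 (K = (⅙)*27081 = 9027/2 ≈ 4513.5)
a = -18260
O = -46084/9027 (O = -23042/9027/2 = -23042*2/9027 = -46084/9027 ≈ -5.1051)
((9343 - 9320) + a) + O = ((9343 - 9320) - 18260) - 46084/9027 = (23 - 18260) - 46084/9027 = -18237 - 46084/9027 = -164671483/9027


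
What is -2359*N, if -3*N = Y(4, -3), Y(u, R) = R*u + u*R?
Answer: -18872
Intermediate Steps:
Y(u, R) = 2*R*u (Y(u, R) = R*u + R*u = 2*R*u)
N = 8 (N = -2*(-3)*4/3 = -1/3*(-24) = 8)
-2359*N = -2359*8 = -18872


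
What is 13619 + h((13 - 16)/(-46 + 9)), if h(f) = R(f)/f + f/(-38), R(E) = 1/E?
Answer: 174259613/12654 ≈ 13771.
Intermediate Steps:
h(f) = f⁻² - f/38 (h(f) = 1/(f*f) + f/(-38) = f⁻² + f*(-1/38) = f⁻² - f/38)
13619 + h((13 - 16)/(-46 + 9)) = 13619 + (((13 - 16)/(-46 + 9))⁻² - (13 - 16)/(38*(-46 + 9))) = 13619 + ((-3/(-37))⁻² - (-3)/(38*(-37))) = 13619 + ((-3*(-1/37))⁻² - (-3)*(-1)/(38*37)) = 13619 + ((3/37)⁻² - 1/38*3/37) = 13619 + (1369/9 - 3/1406) = 13619 + 1924787/12654 = 174259613/12654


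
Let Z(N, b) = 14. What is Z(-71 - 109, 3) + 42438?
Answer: 42452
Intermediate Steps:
Z(-71 - 109, 3) + 42438 = 14 + 42438 = 42452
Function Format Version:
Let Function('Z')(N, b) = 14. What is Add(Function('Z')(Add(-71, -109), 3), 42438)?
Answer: 42452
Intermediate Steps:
Add(Function('Z')(Add(-71, -109), 3), 42438) = Add(14, 42438) = 42452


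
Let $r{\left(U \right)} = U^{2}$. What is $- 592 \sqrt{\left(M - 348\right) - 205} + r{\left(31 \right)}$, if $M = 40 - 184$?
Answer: $961 - 592 i \sqrt{697} \approx 961.0 - 15629.0 i$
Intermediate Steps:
$M = -144$ ($M = 40 - 184 = -144$)
$- 592 \sqrt{\left(M - 348\right) - 205} + r{\left(31 \right)} = - 592 \sqrt{\left(-144 - 348\right) - 205} + 31^{2} = - 592 \sqrt{\left(-144 - 348\right) - 205} + 961 = - 592 \sqrt{-492 - 205} + 961 = - 592 \sqrt{-697} + 961 = - 592 i \sqrt{697} + 961 = 961 - 592 i \sqrt{697}$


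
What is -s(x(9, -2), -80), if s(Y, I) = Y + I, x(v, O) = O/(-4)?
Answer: 159/2 ≈ 79.500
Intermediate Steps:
x(v, O) = -O/4 (x(v, O) = O*(-¼) = -O/4)
s(Y, I) = I + Y
-s(x(9, -2), -80) = -(-80 - ¼*(-2)) = -(-80 + ½) = -1*(-159/2) = 159/2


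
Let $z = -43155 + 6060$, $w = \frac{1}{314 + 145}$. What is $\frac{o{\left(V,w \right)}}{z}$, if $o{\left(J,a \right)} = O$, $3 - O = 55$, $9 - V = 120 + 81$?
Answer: $\frac{52}{37095} \approx 0.0014018$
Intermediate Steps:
$V = -192$ ($V = 9 - \left(120 + 81\right) = 9 - 201 = -192$)
$w = \frac{1}{459} \approx 0.0021787$
$O = -52$ ($O = 3 - 55 = -52$)
$o{\left(J,a \right)} = -52$
$z = -37095$
$\frac{o{\left(V,w \right)}}{z} = - \frac{52}{-37095} = \left(-52\right) \left(- \frac{1}{37095}\right) = \frac{52}{37095}$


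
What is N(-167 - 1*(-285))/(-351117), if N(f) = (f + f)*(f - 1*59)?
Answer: -13924/351117 ≈ -0.039656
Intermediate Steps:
N(f) = 2*f*(-59 + f) (N(f) = (2*f)*(f - 59) = (2*f)*(-59 + f) = 2*f*(-59 + f))
N(-167 - 1*(-285))/(-351117) = (2*(-167 - 1*(-285))*(-59 + (-167 - 1*(-285))))/(-351117) = (2*(-167 + 285)*(-59 + (-167 + 285)))*(-1/351117) = (2*118*(-59 + 118))*(-1/351117) = (2*118*59)*(-1/351117) = 13924*(-1/351117) = -13924/351117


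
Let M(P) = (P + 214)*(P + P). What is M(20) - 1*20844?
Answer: -11484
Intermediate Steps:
M(P) = 2*P*(214 + P) (M(P) = (214 + P)*(2*P) = 2*P*(214 + P))
M(20) - 1*20844 = 2*20*(214 + 20) - 1*20844 = 2*20*234 - 20844 = 9360 - 20844 = -11484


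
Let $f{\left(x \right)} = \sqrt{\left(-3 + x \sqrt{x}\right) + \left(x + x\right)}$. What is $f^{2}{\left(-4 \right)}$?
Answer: $-11 - 8 i \approx -11.0 - 8.0 i$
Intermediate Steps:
$f{\left(x \right)} = \sqrt{-3 + x^{\frac{3}{2}} + 2 x}$ ($f{\left(x \right)} = \sqrt{\left(-3 + x^{\frac{3}{2}}\right) + 2 x} = \sqrt{-3 + x^{\frac{3}{2}} + 2 x}$)
$f^{2}{\left(-4 \right)} = \left(\sqrt{-3 + \left(-4\right)^{\frac{3}{2}} + 2 \left(-4\right)}\right)^{2} = \left(\sqrt{-3 - 8 i - 8}\right)^{2} = \left(\sqrt{-11 - 8 i}\right)^{2} = -11 - 8 i$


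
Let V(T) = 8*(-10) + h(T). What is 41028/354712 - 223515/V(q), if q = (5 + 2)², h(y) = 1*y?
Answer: 19821181137/2749018 ≈ 7210.3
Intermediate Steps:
h(y) = y
q = 49 (q = 7² = 49)
V(T) = -80 + T (V(T) = 8*(-10) + T = -80 + T)
41028/354712 - 223515/V(q) = 41028/354712 - 223515/(-80 + 49) = 41028*(1/354712) - 223515/(-31) = 10257/88678 - 223515*(-1/31) = 10257/88678 + 223515/31 = 19821181137/2749018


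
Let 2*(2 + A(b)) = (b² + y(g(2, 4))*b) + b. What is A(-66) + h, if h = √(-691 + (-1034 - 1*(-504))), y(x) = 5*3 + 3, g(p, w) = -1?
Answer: 1549 + I*√1221 ≈ 1549.0 + 34.943*I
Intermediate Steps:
y(x) = 18 (y(x) = 15 + 3 = 18)
A(b) = -2 + b²/2 + 19*b/2 (A(b) = -2 + ((b² + 18*b) + b)/2 = -2 + (b² + 19*b)/2 = -2 + (b²/2 + 19*b/2) = -2 + b²/2 + 19*b/2)
h = I*√1221 (h = √(-691 + (-1034 + 504)) = √(-691 - 530) = √(-1221) = I*√1221 ≈ 34.943*I)
A(-66) + h = (-2 + (½)*(-66)² + (19/2)*(-66)) + I*√1221 = (-2 + (½)*4356 - 627) + I*√1221 = (-2 + 2178 - 627) + I*√1221 = 1549 + I*√1221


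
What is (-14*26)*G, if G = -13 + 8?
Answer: 1820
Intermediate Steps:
G = -5
(-14*26)*G = -14*26*(-5) = -364*(-5) = 1820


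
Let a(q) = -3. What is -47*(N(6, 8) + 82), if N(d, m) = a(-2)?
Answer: -3713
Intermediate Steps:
N(d, m) = -3
-47*(N(6, 8) + 82) = -47*(-3 + 82) = -47*79 = -3713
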